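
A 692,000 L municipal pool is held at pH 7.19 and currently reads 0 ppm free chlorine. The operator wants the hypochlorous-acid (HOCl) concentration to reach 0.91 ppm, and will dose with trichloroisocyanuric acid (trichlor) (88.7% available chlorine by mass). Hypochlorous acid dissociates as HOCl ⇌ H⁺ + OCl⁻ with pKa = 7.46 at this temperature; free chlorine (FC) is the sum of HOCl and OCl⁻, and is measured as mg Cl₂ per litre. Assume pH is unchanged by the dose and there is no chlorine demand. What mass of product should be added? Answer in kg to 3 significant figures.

1.09 kg

[OCl⁻]/[HOCl] = 10^(pH − pKa) = 10^(7.19 − 7.46) = 0.537; fraction as HOCl = 1/(1 + 0.537) = 0.6506.
Free chlorine required for 0.91 ppm HOCl: 0.91 / 0.6506 = 1.399 ppm.
FC to add: 1.399 − 0 = 1.399 mg/L as Cl₂.
Cl₂ equivalent: 1.399 mg/L × 692,000 L = 967.9 g.
Product at 88.7% available Cl: 967.9 / 0.887 = 1091 g.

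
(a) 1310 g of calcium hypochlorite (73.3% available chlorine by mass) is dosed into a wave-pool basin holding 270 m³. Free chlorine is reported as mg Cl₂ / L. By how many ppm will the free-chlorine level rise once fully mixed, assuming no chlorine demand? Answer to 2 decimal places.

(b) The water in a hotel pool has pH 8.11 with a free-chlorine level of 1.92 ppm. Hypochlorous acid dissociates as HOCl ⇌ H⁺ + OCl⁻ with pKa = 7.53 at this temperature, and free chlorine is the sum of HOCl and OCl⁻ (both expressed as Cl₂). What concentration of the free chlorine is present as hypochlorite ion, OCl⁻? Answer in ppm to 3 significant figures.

(a) 3.56 ppm; (b) 1.52 ppm

(a) Volume: 270 m³ = 270,000 L.
(a) Available chlorine delivered: 1310 g × 0.733 = 960.2 g as Cl₂.
(a) Concentration rise: 960.2 g / 270,000 L = 3.556 mg/L = 3.56 ppm.

(b) [OCl⁻]/[HOCl] = 10^(pH − pKa) = 10^(8.11 − 7.53) = 10^0.58 = 3.802.
(b) Fraction as HOCl = 1 / (1 + 3.802) = 0.2083.
(b) OCl⁻ = (1 − 0.2083) × 1.92 ppm = 1.52 ppm.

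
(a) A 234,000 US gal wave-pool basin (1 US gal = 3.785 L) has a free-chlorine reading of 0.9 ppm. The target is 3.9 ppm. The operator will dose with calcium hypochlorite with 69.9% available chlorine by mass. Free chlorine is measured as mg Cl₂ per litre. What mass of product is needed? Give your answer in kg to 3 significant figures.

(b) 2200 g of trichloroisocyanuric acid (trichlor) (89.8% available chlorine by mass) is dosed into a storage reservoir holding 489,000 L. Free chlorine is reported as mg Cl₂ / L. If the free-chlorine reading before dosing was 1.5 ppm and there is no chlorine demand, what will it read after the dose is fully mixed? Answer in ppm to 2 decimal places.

(a) 3.80 kg; (b) 5.54 ppm

(a) Volume: 234,000 US gal × 3.785 L/gal = 885,690 L.
(a) Chlorine deficit: 3.9 − 0.9 = 3 ppm = 3 mg/L as Cl₂.
(a) Cl₂ equivalent needed: 3 mg/L × 885,690 L = 2,657,000 mg = 2657 g.
(a) Product at 69.9% available chlorine: 2657 / 0.699 = 3801 g.

(b) Available chlorine delivered: 2200 g × 0.898 = 1976 g as Cl₂.
(b) Concentration rise: 1976 g / 489,000 L = 4.04 mg/L = 4.04 ppm.
(b) Final FC: 1.5 + 4.04 = 5.54 ppm.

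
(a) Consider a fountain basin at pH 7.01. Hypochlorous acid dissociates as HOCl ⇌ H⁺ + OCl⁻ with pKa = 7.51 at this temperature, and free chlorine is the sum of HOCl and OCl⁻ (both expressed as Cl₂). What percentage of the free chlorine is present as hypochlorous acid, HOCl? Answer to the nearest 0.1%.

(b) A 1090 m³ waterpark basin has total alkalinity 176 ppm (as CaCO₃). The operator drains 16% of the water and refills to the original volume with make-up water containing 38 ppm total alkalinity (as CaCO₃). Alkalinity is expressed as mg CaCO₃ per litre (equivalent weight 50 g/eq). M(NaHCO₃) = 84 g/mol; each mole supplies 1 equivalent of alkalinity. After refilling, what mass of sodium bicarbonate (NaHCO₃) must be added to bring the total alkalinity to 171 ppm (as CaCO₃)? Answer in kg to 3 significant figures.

(a) [OCl⁻]/[HOCl] = 10^(pH − pKa) = 10^(7.01 − 7.51) = 10^-0.50 = 0.3162.
(a) Fraction as HOCl = 1 / (1 + 0.3162) = 0.7597.

(b) Volume: 1090 m³ = 1,090,000 L.
(b) After draining 16% and refilling: 176 × 0.84 + 38 × 0.16 = 153.92 ppm.
(b) Deficit to target: 171 − 153.92 = 17.08 mg/L.
(b) As CaCO₃: 17.08 mg/L × 1,090,000 L = 18,620 g; ÷ 50 g/eq ÷ 1 = 372.3 mol NaHCO₃.
(b) Mass: 372.3 × 84 = 31,280 g.

(a) 76.0%; (b) 31.3 kg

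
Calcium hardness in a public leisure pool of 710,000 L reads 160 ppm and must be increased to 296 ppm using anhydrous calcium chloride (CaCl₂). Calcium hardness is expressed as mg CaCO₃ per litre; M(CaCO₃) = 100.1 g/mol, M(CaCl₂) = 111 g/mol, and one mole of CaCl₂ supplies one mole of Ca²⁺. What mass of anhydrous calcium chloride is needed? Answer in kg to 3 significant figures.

Hardness to add: (296 − 160) = 136 mg/L as CaCO₃ × 710,000 L = 96,560 g as CaCO₃.
Moles of Ca²⁺ (1 mol Ca²⁺ ≡ 1 mol CaCO₃): 96,560 / 100.1 g/mol = 964.6 mol.
Mass of CaCl₂: 964.6 × 111 = 107,100 g.

107 kg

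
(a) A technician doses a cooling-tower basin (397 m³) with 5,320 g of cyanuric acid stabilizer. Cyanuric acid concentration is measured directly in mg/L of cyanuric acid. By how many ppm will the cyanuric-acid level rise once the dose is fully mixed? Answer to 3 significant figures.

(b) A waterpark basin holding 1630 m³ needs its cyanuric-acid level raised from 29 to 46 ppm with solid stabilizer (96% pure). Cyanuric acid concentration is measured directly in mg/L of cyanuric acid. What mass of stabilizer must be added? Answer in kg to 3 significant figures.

(a) 13.4 ppm; (b) 28.9 kg

(a) Volume: 397 m³ = 397,000 L.
(a) Rise: 5,320 g / 397,000 L × 1000 = 13.4 mg/L.

(b) Volume: 1630 m³ = 1,630,000 L.
(b) CYA to add: (46 − 29) = 17 mg/L × 1,630,000 L = 27,710 g cyanuric acid.
(b) At 96% purity: 27,710 / 0.96 = 28,860 g product.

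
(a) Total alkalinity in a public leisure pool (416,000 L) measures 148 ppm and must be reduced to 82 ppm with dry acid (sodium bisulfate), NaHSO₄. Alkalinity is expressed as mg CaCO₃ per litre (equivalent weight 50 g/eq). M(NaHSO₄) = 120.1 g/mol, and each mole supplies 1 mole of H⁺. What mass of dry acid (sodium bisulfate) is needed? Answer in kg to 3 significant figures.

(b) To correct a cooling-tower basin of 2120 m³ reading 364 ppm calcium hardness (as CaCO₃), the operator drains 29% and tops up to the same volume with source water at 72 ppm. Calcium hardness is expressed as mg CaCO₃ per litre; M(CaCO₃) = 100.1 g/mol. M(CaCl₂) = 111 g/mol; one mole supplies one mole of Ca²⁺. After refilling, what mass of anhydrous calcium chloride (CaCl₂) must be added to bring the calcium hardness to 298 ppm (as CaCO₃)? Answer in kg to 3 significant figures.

(a) Alkalinity to neutralize: (148 − 82) = 66 mg/L as CaCO₃ × 416,000 L = 27,460 g as CaCO₃.
(a) Equivalents of H⁺ required: 27,460 ÷ 50 g/eq = 549.1 eq = 549.1 mol NaHSO₄.
(a) Mass of NaHSO₄: 549.1 × 120.1 = 65,950 g.

(b) Volume: 2120 m³ = 2,120,000 L.
(b) After draining 29% and refilling: 364 × 0.71 + 72 × 0.29 = 279.32 ppm.
(b) Deficit to target: 298 − 279.32 = 18.68 mg/L.
(b) As CaCO₃: 18.68 mg/L × 2,120,000 L = 39,600 g; ÷ 100.1 = 395.6 mol Ca²⁺.
(b) Mass: 395.6 × 111 = 43,910 g.

(a) 65.9 kg; (b) 43.9 kg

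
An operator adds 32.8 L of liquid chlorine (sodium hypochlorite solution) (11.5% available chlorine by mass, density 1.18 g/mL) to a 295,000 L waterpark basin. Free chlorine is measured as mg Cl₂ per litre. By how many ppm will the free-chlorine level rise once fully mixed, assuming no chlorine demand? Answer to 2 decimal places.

15.09 ppm

Mass of solution: 32.8 L × 1000 mL/L × 1.18 g/mL = 38,700 g.
Available chlorine delivered: 38,700 g × 0.115 = 4451 g as Cl₂.
Concentration rise: 4451 g / 295,000 L = 15.09 mg/L = 15.09 ppm.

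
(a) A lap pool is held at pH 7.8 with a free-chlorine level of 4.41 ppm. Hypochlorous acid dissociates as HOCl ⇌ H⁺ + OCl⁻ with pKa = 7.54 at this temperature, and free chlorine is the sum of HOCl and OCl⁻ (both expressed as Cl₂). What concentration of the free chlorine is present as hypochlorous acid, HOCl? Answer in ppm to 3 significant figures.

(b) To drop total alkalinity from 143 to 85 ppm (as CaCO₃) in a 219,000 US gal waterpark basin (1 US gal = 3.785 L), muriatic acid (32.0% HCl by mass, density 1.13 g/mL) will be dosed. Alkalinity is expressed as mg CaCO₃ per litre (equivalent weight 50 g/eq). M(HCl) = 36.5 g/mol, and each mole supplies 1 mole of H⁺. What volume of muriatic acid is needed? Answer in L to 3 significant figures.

(a) 1.56 ppm; (b) 97.1 L

(a) [OCl⁻]/[HOCl] = 10^(pH − pKa) = 10^(7.8 − 7.54) = 10^0.26 = 1.82.
(a) Fraction as HOCl = 1 / (1 + 1.82) = 0.3546.
(a) HOCl = 0.3546 × 4.41 ppm = 1.564 ppm.

(b) Volume: 219,000 US gal × 3.785 L/gal = 828,915 L.
(b) Alkalinity to neutralize: (143 − 85) = 58 mg/L as CaCO₃ × 828,915 L = 48,080 g as CaCO₃.
(b) Equivalents of H⁺ required: 48,080 ÷ 50 g/eq = 961.5 eq = 961.5 mol HCl.
(b) Mass of HCl: 961.5 × 36.5 = 35,100 g.
(b) Mass of 32.0% solution: 35,100 / 0.32 = 109,700 g.
(b) Volume: 109,700 g ÷ 1.13 g/mL = 97,060 mL.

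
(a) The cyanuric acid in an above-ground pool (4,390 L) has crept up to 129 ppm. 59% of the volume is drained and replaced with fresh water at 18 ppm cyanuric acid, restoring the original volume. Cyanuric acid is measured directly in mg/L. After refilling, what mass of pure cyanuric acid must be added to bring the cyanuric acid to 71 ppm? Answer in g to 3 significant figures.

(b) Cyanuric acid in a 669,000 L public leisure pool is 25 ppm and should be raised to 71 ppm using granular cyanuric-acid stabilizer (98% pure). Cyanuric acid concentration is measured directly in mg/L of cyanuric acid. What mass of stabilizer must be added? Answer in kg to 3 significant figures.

(a) After draining 59% and refilling: 129 × 0.41 + 18 × 0.59 = 63.51 ppm.
(a) Deficit to target: 71 − 63.51 = 7.49 mg/L.
(a) Mass: 7.49 mg/L × 4,390 L = 32.88 g cyanuric acid.

(b) CYA to add: (71 − 25) = 46 mg/L × 669,000 L = 30,770 g cyanuric acid.
(b) At 98% purity: 30,770 / 0.98 = 31,400 g product.

(a) 32.9 g; (b) 31.4 kg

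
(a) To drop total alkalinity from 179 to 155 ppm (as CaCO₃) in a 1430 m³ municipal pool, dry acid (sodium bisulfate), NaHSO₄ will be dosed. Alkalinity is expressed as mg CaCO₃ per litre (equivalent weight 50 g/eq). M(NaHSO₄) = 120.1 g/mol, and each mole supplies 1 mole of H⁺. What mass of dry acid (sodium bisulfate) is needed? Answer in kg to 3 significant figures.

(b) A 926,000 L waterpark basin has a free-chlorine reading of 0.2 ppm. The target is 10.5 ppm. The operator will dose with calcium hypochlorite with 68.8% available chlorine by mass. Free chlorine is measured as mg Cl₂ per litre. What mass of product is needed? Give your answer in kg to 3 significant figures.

(a) Volume: 1430 m³ = 1,430,000 L.
(a) Alkalinity to neutralize: (179 − 155) = 24 mg/L as CaCO₃ × 1,430,000 L = 34,320 g as CaCO₃.
(a) Equivalents of H⁺ required: 34,320 ÷ 50 g/eq = 686.4 eq = 686.4 mol NaHSO₄.
(a) Mass of NaHSO₄: 686.4 × 120.1 = 82,440 g.

(b) Chlorine deficit: 10.5 − 0.2 = 10.3 ppm = 10.3 mg/L as Cl₂.
(b) Cl₂ equivalent needed: 10.3 mg/L × 926,000 L = 9,538,000 mg = 9538 g.
(b) Product at 68.8% available chlorine: 9538 / 0.688 = 13,860 g.

(a) 82.4 kg; (b) 13.9 kg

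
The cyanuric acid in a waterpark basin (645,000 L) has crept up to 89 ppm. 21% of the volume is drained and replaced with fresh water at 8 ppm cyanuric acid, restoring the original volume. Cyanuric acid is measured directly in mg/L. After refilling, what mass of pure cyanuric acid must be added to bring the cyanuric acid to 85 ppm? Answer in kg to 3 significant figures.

After draining 21% and refilling: 89 × 0.79 + 8 × 0.21 = 71.99 ppm.
Deficit to target: 85 − 71.99 = 13.01 mg/L.
Mass: 13.01 mg/L × 645,000 L = 8391 g cyanuric acid.

8.39 kg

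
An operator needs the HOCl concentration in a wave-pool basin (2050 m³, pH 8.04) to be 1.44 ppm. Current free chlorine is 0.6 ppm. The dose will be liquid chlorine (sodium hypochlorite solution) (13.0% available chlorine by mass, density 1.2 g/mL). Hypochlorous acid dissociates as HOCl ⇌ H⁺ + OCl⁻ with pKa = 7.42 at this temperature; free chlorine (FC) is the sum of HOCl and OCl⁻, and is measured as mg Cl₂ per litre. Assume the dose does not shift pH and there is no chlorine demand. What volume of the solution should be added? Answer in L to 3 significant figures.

89.9 L

Volume: 2050 m³ = 2,050,000 L.
[OCl⁻]/[HOCl] = 10^(pH − pKa) = 10^(8.04 − 7.42) = 4.169; fraction as HOCl = 1/(1 + 4.169) = 0.1935.
Free chlorine required for 1.44 ppm HOCl: 1.44 / 0.1935 = 7.443 ppm.
FC to add: 7.443 − 0.6 = 6.843 mg/L as Cl₂.
Cl₂ equivalent: 6.843 mg/L × 2,050,000 L = 14,030 g.
Product at 13.0% available Cl: 14,030 / 0.13 = 107,900 g.
Volume: 107,900 g ÷ 1.2 g/mL = 89,920 mL.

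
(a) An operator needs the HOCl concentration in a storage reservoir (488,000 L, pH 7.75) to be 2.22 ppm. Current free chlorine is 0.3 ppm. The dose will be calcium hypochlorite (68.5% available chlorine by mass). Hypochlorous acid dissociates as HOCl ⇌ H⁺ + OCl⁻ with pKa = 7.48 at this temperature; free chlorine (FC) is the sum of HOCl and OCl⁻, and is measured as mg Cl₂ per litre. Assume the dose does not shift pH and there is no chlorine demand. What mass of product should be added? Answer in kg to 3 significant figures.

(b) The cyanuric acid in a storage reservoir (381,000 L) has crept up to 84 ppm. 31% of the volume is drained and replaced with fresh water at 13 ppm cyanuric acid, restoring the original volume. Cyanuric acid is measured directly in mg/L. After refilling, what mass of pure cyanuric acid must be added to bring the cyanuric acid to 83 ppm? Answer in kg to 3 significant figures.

(a) 4.31 kg; (b) 8.00 kg

(a) [OCl⁻]/[HOCl] = 10^(pH − pKa) = 10^(7.75 − 7.48) = 1.862; fraction as HOCl = 1/(1 + 1.862) = 0.3494.
(a) Free chlorine required for 2.22 ppm HOCl: 2.22 / 0.3494 = 6.354 ppm.
(a) FC to add: 6.354 − 0.3 = 6.054 mg/L as Cl₂.
(a) Cl₂ equivalent: 6.054 mg/L × 488,000 L = 2954 g.
(a) Product at 68.5% available Cl: 2954 / 0.685 = 4313 g.

(b) After draining 31% and refilling: 84 × 0.69 + 13 × 0.31 = 61.99 ppm.
(b) Deficit to target: 83 − 61.99 = 21.01 mg/L.
(b) Mass: 21.01 mg/L × 381,000 L = 8005 g cyanuric acid.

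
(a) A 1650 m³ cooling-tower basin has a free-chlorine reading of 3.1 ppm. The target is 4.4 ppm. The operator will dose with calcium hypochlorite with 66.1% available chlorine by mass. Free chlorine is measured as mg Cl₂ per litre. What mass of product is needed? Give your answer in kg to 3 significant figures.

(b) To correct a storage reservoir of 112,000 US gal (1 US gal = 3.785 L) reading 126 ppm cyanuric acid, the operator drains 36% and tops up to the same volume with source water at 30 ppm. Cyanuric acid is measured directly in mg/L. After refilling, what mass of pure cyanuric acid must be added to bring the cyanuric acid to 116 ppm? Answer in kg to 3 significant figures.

(a) 3.25 kg; (b) 10.4 kg

(a) Volume: 1650 m³ = 1,650,000 L.
(a) Chlorine deficit: 4.4 − 3.1 = 1.3 ppm = 1.3 mg/L as Cl₂.
(a) Cl₂ equivalent needed: 1.3 mg/L × 1,650,000 L = 2,145,000 mg = 2145 g.
(a) Product at 66.1% available chlorine: 2145 / 0.661 = 3245 g.

(b) Volume: 112,000 US gal × 3.785 L/gal = 423,920 L.
(b) After draining 36% and refilling: 126 × 0.64 + 30 × 0.36 = 91.44 ppm.
(b) Deficit to target: 116 − 91.44 = 24.56 mg/L.
(b) Mass: 24.56 mg/L × 423,920 L = 10,410 g cyanuric acid.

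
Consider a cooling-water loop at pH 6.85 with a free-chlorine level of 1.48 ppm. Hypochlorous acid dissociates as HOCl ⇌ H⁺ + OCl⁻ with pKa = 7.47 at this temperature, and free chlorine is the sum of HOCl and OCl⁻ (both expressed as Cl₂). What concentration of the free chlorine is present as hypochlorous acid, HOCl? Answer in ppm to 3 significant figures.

[OCl⁻]/[HOCl] = 10^(pH − pKa) = 10^(6.85 − 7.47) = 10^-0.62 = 0.2399.
Fraction as HOCl = 1 / (1 + 0.2399) = 0.8065.
HOCl = 0.8065 × 1.48 ppm = 1.194 ppm.

1.19 ppm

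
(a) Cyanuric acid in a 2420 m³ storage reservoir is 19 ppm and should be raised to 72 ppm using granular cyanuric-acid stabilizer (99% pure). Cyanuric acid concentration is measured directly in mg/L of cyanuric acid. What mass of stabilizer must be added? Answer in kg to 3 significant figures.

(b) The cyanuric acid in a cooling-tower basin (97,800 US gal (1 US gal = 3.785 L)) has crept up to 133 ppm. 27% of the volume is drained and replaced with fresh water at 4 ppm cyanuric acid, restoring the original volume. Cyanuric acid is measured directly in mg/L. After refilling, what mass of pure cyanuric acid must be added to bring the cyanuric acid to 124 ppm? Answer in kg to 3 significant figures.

(a) Volume: 2420 m³ = 2,420,000 L.
(a) CYA to add: (72 − 19) = 53 mg/L × 2,420,000 L = 128,300 g cyanuric acid.
(a) At 99% purity: 128,300 / 0.99 = 129,600 g product.

(b) Volume: 97,800 US gal × 3.785 L/gal = 370,173 L.
(b) After draining 27% and refilling: 133 × 0.73 + 4 × 0.27 = 98.17 ppm.
(b) Deficit to target: 124 − 98.17 = 25.83 mg/L.
(b) Mass: 25.83 mg/L × 370,173 L = 9562 g cyanuric acid.

(a) 130 kg; (b) 9.56 kg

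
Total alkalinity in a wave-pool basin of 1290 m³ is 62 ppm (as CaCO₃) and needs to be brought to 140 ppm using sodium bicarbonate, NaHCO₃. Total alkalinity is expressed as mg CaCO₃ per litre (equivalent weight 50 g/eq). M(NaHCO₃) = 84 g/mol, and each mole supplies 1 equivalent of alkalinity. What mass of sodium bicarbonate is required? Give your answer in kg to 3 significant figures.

169 kg

Volume: 1290 m³ = 1,290,000 L.
Alkalinity to add: (140 − 62) = 78 mg/L as CaCO₃ × 1,290,000 L = 100,600 g as CaCO₃.
Equivalents: 100,600 g ÷ 50 g/eq = 2012 eq.
NaHCO₃ supplies 1 eq per mole → 2012 mol.
Mass: 2012 mol × 84 g/mol = 169,000 g.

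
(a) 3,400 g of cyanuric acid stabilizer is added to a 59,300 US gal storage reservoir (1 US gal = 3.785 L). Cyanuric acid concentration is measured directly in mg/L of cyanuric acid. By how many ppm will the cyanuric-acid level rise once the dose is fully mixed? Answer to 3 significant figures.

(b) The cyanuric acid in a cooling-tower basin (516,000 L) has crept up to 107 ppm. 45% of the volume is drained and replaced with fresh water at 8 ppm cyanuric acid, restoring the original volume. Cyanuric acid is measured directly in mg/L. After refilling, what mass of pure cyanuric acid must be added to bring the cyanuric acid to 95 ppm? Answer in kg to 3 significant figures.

(a) Volume: 59,300 US gal × 3.785 L/gal = 224,450 L.
(a) Rise: 3,400 g / 224,450 L × 1000 = 15.15 mg/L.

(b) After draining 45% and refilling: 107 × 0.55 + 8 × 0.45 = 62.45 ppm.
(b) Deficit to target: 95 − 62.45 = 32.55 mg/L.
(b) Mass: 32.55 mg/L × 516,000 L = 16,800 g cyanuric acid.

(a) 15.1 ppm; (b) 16.8 kg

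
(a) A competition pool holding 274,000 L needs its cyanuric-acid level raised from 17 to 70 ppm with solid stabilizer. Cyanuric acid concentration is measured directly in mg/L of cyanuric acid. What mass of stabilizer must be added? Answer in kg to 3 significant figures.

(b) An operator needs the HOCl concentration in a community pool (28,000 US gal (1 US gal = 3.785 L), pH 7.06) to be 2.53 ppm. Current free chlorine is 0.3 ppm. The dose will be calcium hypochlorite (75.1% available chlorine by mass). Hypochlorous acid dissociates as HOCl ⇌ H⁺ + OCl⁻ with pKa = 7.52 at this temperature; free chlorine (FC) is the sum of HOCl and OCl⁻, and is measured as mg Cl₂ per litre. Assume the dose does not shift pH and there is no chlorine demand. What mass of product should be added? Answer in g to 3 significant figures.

(a) CYA to add: (70 − 17) = 53 mg/L × 274,000 L = 14,520 g cyanuric acid.

(b) Volume: 28,000 US gal × 3.785 L/gal = 105,980 L.
(b) [OCl⁻]/[HOCl] = 10^(pH − pKa) = 10^(7.06 − 7.52) = 0.3467; fraction as HOCl = 1/(1 + 0.3467) = 0.7425.
(b) Free chlorine required for 2.53 ppm HOCl: 2.53 / 0.7425 = 3.407 ppm.
(b) FC to add: 3.407 − 0.3 = 3.107 mg/L as Cl₂.
(b) Cl₂ equivalent: 3.107 mg/L × 105,980 L = 329.3 g.
(b) Product at 75.1% available Cl: 329.3 / 0.751 = 438.5 g.

(a) 14.5 kg; (b) 438 g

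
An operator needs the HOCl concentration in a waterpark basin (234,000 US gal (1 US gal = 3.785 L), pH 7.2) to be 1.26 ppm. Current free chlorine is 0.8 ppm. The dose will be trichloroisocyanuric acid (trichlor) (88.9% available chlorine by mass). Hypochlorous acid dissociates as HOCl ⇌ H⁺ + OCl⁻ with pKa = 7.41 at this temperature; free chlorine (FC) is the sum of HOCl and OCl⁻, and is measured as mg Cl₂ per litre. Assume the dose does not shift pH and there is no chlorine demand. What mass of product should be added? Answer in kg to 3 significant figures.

1.23 kg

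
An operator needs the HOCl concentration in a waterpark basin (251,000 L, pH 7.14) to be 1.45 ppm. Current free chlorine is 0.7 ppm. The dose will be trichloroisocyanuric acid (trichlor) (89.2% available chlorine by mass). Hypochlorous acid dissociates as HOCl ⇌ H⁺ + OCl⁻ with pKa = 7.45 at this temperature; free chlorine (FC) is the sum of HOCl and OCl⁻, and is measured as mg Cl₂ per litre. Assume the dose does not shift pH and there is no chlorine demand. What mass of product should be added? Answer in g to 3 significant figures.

411 g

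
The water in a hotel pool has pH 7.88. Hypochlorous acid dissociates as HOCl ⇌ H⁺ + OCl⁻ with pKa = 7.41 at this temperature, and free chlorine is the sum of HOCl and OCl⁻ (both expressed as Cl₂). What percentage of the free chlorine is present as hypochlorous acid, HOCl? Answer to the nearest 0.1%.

[OCl⁻]/[HOCl] = 10^(pH − pKa) = 10^(7.88 − 7.41) = 10^0.47 = 2.951.
Fraction as HOCl = 1 / (1 + 2.951) = 0.2531.

25.3%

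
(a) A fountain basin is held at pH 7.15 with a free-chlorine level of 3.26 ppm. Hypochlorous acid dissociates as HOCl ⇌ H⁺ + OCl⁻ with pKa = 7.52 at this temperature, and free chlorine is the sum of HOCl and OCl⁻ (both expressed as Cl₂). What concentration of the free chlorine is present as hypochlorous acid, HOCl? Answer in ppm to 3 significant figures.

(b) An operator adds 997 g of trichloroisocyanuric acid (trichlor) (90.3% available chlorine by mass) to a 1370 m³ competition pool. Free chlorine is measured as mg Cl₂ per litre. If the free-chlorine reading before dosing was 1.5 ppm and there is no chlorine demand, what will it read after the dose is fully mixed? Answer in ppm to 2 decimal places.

(a) [OCl⁻]/[HOCl] = 10^(pH − pKa) = 10^(7.15 − 7.52) = 10^-0.37 = 0.4266.
(a) Fraction as HOCl = 1 / (1 + 0.4266) = 0.701.
(a) HOCl = 0.701 × 3.26 ppm = 2.285 ppm.

(b) Volume: 1370 m³ = 1,370,000 L.
(b) Available chlorine delivered: 997 g × 0.903 = 900.3 g as Cl₂.
(b) Concentration rise: 900.3 g / 1,370,000 L = 0.6571 mg/L = 0.66 ppm.
(b) Final FC: 1.5 + 0.66 = 2.16 ppm.

(a) 2.29 ppm; (b) 2.16 ppm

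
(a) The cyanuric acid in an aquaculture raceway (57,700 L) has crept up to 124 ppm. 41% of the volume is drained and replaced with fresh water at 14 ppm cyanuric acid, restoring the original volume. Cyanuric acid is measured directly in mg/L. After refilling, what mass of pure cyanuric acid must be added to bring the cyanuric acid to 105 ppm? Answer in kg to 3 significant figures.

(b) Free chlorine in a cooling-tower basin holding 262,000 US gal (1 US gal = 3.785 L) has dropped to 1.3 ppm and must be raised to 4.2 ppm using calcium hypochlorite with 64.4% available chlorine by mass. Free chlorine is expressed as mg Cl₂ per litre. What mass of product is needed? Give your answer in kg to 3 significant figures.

(a) 1.51 kg; (b) 4.47 kg

(a) After draining 41% and refilling: 124 × 0.59 + 14 × 0.41 = 78.9 ppm.
(a) Deficit to target: 105 − 78.9 = 26.1 mg/L.
(a) Mass: 26.1 mg/L × 57,700 L = 1506 g cyanuric acid.

(b) Volume: 262,000 US gal × 3.785 L/gal = 991,670 L.
(b) Chlorine deficit: 4.2 − 1.3 = 2.9 ppm = 2.9 mg/L as Cl₂.
(b) Cl₂ equivalent needed: 2.9 mg/L × 991,670 L = 2,876,000 mg = 2876 g.
(b) Product at 64.4% available chlorine: 2876 / 0.644 = 4466 g.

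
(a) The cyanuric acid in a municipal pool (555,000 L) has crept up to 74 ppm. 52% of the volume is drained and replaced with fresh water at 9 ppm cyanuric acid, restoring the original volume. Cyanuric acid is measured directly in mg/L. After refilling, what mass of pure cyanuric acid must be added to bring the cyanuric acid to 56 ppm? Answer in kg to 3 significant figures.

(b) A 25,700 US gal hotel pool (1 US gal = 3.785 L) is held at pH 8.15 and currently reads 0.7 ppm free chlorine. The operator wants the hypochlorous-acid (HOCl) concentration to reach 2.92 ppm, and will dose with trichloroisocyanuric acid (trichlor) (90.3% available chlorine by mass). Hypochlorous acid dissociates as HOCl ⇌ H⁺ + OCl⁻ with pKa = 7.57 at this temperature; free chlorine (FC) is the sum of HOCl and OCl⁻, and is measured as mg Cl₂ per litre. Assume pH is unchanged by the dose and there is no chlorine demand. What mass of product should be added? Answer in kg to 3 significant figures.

(a) 8.77 kg; (b) 1.44 kg

(a) After draining 52% and refilling: 74 × 0.48 + 9 × 0.52 = 40.2 ppm.
(a) Deficit to target: 56 − 40.2 = 15.8 mg/L.
(a) Mass: 15.8 mg/L × 555,000 L = 8769 g cyanuric acid.

(b) Volume: 25,700 US gal × 3.785 L/gal = 97,274 L.
(b) [OCl⁻]/[HOCl] = 10^(pH − pKa) = 10^(8.15 − 7.57) = 3.802; fraction as HOCl = 1/(1 + 3.802) = 0.2083.
(b) Free chlorine required for 2.92 ppm HOCl: 2.92 / 0.2083 = 14.02 ppm.
(b) FC to add: 14.02 − 0.7 = 13.32 mg/L as Cl₂.
(b) Cl₂ equivalent: 13.32 mg/L × 97,274 L = 1296 g.
(b) Product at 90.3% available Cl: 1296 / 0.903 = 1435 g.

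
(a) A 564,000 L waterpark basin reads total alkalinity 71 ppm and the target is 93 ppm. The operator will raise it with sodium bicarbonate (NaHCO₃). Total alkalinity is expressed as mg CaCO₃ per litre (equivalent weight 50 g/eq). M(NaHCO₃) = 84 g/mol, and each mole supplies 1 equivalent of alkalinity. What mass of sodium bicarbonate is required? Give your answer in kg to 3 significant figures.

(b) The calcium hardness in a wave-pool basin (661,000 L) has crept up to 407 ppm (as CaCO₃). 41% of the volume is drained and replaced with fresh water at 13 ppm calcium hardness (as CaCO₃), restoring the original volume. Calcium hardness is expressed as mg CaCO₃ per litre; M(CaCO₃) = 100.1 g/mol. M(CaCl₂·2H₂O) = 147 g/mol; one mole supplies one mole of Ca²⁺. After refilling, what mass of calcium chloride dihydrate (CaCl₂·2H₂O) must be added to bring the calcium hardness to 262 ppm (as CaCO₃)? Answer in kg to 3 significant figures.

(a) Alkalinity to add: (93 − 71) = 22 mg/L as CaCO₃ × 564,000 L = 12,410 g as CaCO₃.
(a) Equivalents: 12,410 g ÷ 50 g/eq = 248.2 eq.
(a) NaHCO₃ supplies 1 eq per mole → 248.2 mol.
(a) Mass: 248.2 mol × 84 g/mol = 20,850 g.

(b) After draining 41% and refilling: 407 × 0.59 + 13 × 0.41 = 245.46 ppm.
(b) Deficit to target: 262 − 245.46 = 16.54 mg/L.
(b) As CaCO₃: 16.54 mg/L × 661,000 L = 10,930 g; ÷ 100.1 = 109.2 mol Ca²⁺.
(b) Mass: 109.2 × 147 = 16,060 g.

(a) 20.8 kg; (b) 16.1 kg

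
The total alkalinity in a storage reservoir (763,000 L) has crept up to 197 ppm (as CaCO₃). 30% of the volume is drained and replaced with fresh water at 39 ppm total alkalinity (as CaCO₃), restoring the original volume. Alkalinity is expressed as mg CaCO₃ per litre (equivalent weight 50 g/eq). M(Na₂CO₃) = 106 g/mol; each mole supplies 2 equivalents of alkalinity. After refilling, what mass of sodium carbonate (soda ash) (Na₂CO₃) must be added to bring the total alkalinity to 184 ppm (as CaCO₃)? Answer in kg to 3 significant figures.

27.8 kg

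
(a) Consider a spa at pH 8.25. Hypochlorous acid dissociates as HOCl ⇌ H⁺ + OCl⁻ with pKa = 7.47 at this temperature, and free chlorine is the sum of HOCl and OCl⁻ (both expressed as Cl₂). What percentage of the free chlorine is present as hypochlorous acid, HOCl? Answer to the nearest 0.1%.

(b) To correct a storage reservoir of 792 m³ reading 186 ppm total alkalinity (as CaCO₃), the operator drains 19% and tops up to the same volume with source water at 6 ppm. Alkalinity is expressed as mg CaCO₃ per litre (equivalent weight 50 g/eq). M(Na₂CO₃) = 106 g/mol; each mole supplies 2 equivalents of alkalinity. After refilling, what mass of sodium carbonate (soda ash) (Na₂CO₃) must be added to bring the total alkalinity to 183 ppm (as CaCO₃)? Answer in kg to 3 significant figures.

(a) [OCl⁻]/[HOCl] = 10^(pH − pKa) = 10^(8.25 − 7.47) = 10^0.78 = 6.026.
(a) Fraction as HOCl = 1 / (1 + 6.026) = 0.1423.

(b) Volume: 792 m³ = 792,000 L.
(b) After draining 19% and refilling: 186 × 0.81 + 6 × 0.19 = 151.8 ppm.
(b) Deficit to target: 183 − 151.8 = 31.2 mg/L.
(b) As CaCO₃: 31.2 mg/L × 792,000 L = 24,710 g; ÷ 50 g/eq ÷ 2 = 247.1 mol Na₂CO₃.
(b) Mass: 247.1 × 106 = 26,190 g.

(a) 14.2%; (b) 26.2 kg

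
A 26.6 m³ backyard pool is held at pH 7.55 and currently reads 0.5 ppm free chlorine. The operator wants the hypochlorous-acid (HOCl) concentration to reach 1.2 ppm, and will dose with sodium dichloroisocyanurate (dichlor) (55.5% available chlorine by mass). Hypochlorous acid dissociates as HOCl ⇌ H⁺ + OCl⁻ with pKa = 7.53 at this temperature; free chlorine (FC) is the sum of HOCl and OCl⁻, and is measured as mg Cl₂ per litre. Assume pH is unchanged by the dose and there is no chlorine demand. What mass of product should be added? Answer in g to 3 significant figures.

93.8 g

Volume: 26.6 m³ = 26,600 L.
[OCl⁻]/[HOCl] = 10^(pH − pKa) = 10^(7.55 − 7.53) = 1.047; fraction as HOCl = 1/(1 + 1.047) = 0.4885.
Free chlorine required for 1.2 ppm HOCl: 1.2 / 0.4885 = 2.457 ppm.
FC to add: 2.457 − 0.5 = 1.957 mg/L as Cl₂.
Cl₂ equivalent: 1.957 mg/L × 26,600 L = 52.04 g.
Product at 55.5% available Cl: 52.04 / 0.555 = 93.77 g.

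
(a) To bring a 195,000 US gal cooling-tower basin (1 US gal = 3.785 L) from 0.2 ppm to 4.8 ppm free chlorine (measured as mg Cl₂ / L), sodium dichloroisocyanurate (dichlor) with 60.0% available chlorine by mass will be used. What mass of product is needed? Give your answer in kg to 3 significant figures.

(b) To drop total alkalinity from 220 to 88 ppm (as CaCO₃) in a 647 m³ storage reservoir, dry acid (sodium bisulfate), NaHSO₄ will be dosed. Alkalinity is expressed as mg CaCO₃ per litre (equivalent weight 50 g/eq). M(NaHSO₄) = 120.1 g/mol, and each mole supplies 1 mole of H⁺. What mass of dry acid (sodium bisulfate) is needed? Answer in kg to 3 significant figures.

(a) 5.66 kg; (b) 205 kg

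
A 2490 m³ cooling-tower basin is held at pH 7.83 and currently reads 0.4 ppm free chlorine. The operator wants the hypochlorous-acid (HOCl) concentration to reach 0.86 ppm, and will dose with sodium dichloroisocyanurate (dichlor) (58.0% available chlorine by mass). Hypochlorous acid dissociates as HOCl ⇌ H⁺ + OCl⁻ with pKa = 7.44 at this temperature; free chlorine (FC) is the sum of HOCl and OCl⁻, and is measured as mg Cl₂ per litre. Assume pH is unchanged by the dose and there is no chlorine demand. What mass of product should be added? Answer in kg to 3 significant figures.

Volume: 2490 m³ = 2,490,000 L.
[OCl⁻]/[HOCl] = 10^(pH − pKa) = 10^(7.83 − 7.44) = 2.455; fraction as HOCl = 1/(1 + 2.455) = 0.2895.
Free chlorine required for 0.86 ppm HOCl: 0.86 / 0.2895 = 2.971 ppm.
FC to add: 2.971 − 0.4 = 2.571 mg/L as Cl₂.
Cl₂ equivalent: 2.571 mg/L × 2,490,000 L = 6402 g.
Product at 58.0% available Cl: 6402 / 0.58 = 11,040 g.

11.0 kg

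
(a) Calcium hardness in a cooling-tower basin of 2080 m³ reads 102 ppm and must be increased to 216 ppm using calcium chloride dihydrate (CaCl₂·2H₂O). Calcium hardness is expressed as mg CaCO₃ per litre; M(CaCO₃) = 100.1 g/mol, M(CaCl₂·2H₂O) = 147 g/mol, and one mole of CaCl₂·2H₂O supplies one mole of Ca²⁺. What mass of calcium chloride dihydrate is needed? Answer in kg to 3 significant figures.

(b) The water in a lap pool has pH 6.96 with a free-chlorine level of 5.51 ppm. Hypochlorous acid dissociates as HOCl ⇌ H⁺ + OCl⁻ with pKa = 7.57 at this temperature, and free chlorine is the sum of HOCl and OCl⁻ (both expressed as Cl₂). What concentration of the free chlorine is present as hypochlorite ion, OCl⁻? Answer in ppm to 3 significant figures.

(a) 348 kg; (b) 1.09 ppm

(a) Volume: 2080 m³ = 2,080,000 L.
(a) Hardness to add: (216 − 102) = 114 mg/L as CaCO₃ × 2,080,000 L = 237,100 g as CaCO₃.
(a) Moles of Ca²⁺ (1 mol Ca²⁺ ≡ 1 mol CaCO₃): 237,100 / 100.1 g/mol = 2369 mol.
(a) Mass of CaCl₂·2H₂O: 2369 × 147 = 348,200 g.

(b) [OCl⁻]/[HOCl] = 10^(pH − pKa) = 10^(6.96 − 7.57) = 10^-0.61 = 0.2455.
(b) Fraction as HOCl = 1 / (1 + 0.2455) = 0.8029.
(b) OCl⁻ = (1 − 0.8029) × 5.51 ppm = 1.086 ppm.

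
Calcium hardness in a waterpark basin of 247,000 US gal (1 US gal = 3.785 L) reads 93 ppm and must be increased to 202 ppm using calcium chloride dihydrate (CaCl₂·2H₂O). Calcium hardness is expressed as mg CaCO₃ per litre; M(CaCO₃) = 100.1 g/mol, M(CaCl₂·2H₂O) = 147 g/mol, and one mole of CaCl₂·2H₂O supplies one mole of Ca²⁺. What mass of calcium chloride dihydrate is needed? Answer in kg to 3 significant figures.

Volume: 247,000 US gal × 3.785 L/gal = 934,895 L.
Hardness to add: (202 − 93) = 109 mg/L as CaCO₃ × 934,895 L = 101,900 g as CaCO₃.
Moles of Ca²⁺ (1 mol Ca²⁺ ≡ 1 mol CaCO₃): 101,900 / 100.1 g/mol = 1018 mol.
Mass of CaCl₂·2H₂O: 1018 × 147 = 149,600 g.

150 kg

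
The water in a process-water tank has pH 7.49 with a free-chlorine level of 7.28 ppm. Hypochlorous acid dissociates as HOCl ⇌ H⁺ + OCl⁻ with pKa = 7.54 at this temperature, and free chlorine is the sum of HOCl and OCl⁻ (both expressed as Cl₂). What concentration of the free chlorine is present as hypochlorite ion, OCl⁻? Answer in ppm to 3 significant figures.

[OCl⁻]/[HOCl] = 10^(pH − pKa) = 10^(7.49 − 7.54) = 10^-0.05 = 0.8913.
Fraction as HOCl = 1 / (1 + 0.8913) = 0.5288.
OCl⁻ = (1 − 0.5288) × 7.28 ppm = 3.431 ppm.

3.43 ppm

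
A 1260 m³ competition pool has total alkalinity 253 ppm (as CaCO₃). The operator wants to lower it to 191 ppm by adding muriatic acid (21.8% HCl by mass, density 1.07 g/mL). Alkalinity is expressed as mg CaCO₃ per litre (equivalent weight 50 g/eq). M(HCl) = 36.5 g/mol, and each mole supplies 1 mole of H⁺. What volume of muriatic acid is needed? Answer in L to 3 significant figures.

Volume: 1260 m³ = 1,260,000 L.
Alkalinity to neutralize: (253 − 191) = 62 mg/L as CaCO₃ × 1,260,000 L = 78,120 g as CaCO₃.
Equivalents of H⁺ required: 78,120 ÷ 50 g/eq = 1562 eq = 1562 mol HCl.
Mass of HCl: 1562 × 36.5 = 57,030 g.
Mass of 21.8% solution: 57,030 / 0.218 = 261,600 g.
Volume: 261,600 g ÷ 1.07 g/mL = 244,500 mL.

244 L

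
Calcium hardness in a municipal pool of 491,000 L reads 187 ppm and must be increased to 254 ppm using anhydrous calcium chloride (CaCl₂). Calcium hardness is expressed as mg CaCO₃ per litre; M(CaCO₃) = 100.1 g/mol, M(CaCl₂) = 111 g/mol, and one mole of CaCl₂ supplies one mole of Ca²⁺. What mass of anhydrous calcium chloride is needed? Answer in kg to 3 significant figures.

36.5 kg

Hardness to add: (254 − 187) = 67 mg/L as CaCO₃ × 491,000 L = 32,900 g as CaCO₃.
Moles of Ca²⁺ (1 mol Ca²⁺ ≡ 1 mol CaCO₃): 32,900 / 100.1 g/mol = 328.6 mol.
Mass of CaCl₂: 328.6 × 111 = 36,480 g.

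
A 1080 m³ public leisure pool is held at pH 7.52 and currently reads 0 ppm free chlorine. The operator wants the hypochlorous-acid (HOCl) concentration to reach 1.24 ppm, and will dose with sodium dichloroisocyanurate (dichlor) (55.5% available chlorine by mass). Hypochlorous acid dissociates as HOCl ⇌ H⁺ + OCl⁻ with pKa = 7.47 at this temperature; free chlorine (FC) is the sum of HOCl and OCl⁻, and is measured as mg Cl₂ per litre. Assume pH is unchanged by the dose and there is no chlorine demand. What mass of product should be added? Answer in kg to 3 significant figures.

5.12 kg

Volume: 1080 m³ = 1,080,000 L.
[OCl⁻]/[HOCl] = 10^(pH − pKa) = 10^(7.52 − 7.47) = 1.122; fraction as HOCl = 1/(1 + 1.122) = 0.4712.
Free chlorine required for 1.24 ppm HOCl: 1.24 / 0.4712 = 2.631 ppm.
FC to add: 2.631 − 0 = 2.631 mg/L as Cl₂.
Cl₂ equivalent: 2.631 mg/L × 1,080,000 L = 2842 g.
Product at 55.5% available Cl: 2842 / 0.555 = 5120 g.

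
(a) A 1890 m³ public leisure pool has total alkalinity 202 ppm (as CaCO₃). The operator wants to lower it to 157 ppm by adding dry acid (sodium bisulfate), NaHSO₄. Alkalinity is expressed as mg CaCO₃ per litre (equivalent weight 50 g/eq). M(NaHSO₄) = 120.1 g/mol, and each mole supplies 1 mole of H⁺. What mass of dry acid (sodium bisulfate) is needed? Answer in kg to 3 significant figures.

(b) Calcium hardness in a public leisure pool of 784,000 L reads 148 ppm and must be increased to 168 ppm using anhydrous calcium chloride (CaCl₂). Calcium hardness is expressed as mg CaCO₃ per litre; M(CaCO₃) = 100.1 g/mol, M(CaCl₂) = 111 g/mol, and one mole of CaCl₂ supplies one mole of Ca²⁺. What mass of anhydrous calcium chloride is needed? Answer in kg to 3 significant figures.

(a) Volume: 1890 m³ = 1,890,000 L.
(a) Alkalinity to neutralize: (202 − 157) = 45 mg/L as CaCO₃ × 1,890,000 L = 85,050 g as CaCO₃.
(a) Equivalents of H⁺ required: 85,050 ÷ 50 g/eq = 1701 eq = 1701 mol NaHSO₄.
(a) Mass of NaHSO₄: 1701 × 120.1 = 204,300 g.

(b) Hardness to add: (168 − 148) = 20 mg/L as CaCO₃ × 784,000 L = 15,680 g as CaCO₃.
(b) Moles of Ca²⁺ (1 mol Ca²⁺ ≡ 1 mol CaCO₃): 15,680 / 100.1 g/mol = 156.6 mol.
(b) Mass of CaCl₂: 156.6 × 111 = 17,390 g.

(a) 204 kg; (b) 17.4 kg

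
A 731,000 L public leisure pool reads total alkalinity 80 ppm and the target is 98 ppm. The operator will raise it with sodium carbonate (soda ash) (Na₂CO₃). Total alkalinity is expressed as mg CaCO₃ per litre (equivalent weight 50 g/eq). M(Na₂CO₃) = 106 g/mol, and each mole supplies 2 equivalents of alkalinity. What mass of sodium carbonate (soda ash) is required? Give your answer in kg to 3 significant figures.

13.9 kg

Alkalinity to add: (98 − 80) = 18 mg/L as CaCO₃ × 731,000 L = 13,160 g as CaCO₃.
Equivalents: 13,160 g ÷ 50 g/eq = 263.2 eq.
Each mole of Na₂CO₃ supplies 2 eq, so 263.2 / 2 = 131.6 mol.
Mass: 131.6 mol × 106 g/mol = 13,950 g.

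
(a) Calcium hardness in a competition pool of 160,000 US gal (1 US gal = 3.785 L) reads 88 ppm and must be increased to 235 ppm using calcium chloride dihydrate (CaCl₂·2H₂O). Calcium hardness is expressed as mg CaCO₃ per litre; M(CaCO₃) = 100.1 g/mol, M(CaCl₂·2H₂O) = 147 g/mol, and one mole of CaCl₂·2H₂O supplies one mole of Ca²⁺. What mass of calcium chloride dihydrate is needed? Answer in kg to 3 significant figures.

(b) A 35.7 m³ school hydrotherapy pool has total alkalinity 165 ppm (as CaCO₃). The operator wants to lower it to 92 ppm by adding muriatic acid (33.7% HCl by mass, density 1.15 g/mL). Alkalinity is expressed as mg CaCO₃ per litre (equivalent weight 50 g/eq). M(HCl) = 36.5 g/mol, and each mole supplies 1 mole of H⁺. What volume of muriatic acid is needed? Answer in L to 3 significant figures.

(a) Volume: 160,000 US gal × 3.785 L/gal = 605,600 L.
(a) Hardness to add: (235 − 88) = 147 mg/L as CaCO₃ × 605,600 L = 89,020 g as CaCO₃.
(a) Moles of Ca²⁺ (1 mol Ca²⁺ ≡ 1 mol CaCO₃): 89,020 / 100.1 g/mol = 889.3 mol.
(a) Mass of CaCl₂·2H₂O: 889.3 × 147 = 130,700 g.

(b) Volume: 35.7 m³ = 35,700 L.
(b) Alkalinity to neutralize: (165 − 92) = 73 mg/L as CaCO₃ × 35,700 L = 2606 g as CaCO₃.
(b) Equivalents of H⁺ required: 2606 ÷ 50 g/eq = 52.12 eq = 52.12 mol HCl.
(b) Mass of HCl: 52.12 × 36.5 = 1902 g.
(b) Mass of 33.7% solution: 1902 / 0.337 = 5645 g.
(b) Volume: 5645 g ÷ 1.15 g/mL = 4909 mL.

(a) 131 kg; (b) 4.91 L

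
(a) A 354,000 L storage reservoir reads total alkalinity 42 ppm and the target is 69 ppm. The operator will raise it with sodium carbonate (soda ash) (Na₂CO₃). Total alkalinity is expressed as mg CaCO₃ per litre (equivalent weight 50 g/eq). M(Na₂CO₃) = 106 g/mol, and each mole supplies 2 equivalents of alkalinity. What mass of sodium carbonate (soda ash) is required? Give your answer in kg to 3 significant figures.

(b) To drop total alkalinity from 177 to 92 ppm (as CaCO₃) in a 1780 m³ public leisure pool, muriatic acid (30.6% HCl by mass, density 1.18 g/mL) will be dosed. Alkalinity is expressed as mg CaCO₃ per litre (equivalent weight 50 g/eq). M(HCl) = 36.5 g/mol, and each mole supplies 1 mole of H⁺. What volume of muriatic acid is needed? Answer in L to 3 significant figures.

(a) 10.1 kg; (b) 306 L

(a) Alkalinity to add: (69 − 42) = 27 mg/L as CaCO₃ × 354,000 L = 9558 g as CaCO₃.
(a) Equivalents: 9558 g ÷ 50 g/eq = 191.2 eq.
(a) Each mole of Na₂CO₃ supplies 2 eq, so 191.2 / 2 = 95.58 mol.
(a) Mass: 95.58 mol × 106 g/mol = 10,130 g.

(b) Volume: 1780 m³ = 1,780,000 L.
(b) Alkalinity to neutralize: (177 − 92) = 85 mg/L as CaCO₃ × 1,780,000 L = 151,300 g as CaCO₃.
(b) Equivalents of H⁺ required: 151,300 ÷ 50 g/eq = 3026 eq = 3026 mol HCl.
(b) Mass of HCl: 3026 × 36.5 = 110,400 g.
(b) Mass of 30.6% solution: 110,400 / 0.306 = 360,900 g.
(b) Volume: 360,900 g ÷ 1.18 g/mL = 305,900 mL.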